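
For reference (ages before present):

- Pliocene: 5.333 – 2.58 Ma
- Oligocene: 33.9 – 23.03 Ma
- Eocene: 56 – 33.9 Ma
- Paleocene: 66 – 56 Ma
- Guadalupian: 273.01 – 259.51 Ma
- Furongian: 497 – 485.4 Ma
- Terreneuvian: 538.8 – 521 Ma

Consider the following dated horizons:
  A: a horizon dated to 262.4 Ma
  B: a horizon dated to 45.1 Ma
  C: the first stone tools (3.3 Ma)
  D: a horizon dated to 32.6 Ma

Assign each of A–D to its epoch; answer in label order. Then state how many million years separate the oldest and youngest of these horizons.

Match each age against the start–end ranges in the excerpt: A = 262.4 Ma → Guadalupian (273.01–259.51); B = 45.1 Ma → Eocene (56–33.9); C = 3.3 Ma → Pliocene (5.333–2.58); D = 32.6 Ma → Oligocene (33.9–23.03).
The largest age is 262.4 Ma and the smallest is 3.3 Ma; their difference is 259.1 Myr.

A — Guadalupian; B — Eocene; C — Pliocene; D — Oligocene; span 259.1 million years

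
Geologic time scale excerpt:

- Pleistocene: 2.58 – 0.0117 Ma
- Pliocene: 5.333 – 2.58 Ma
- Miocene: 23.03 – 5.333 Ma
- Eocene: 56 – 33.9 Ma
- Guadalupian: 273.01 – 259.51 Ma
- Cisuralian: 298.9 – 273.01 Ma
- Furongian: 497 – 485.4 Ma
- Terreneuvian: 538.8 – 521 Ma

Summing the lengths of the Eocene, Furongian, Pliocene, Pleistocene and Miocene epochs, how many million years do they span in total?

Each duration: Eocene = 22.1; Furongian = 11.6; Pliocene = 2.753; Pleistocene = 2.5683; Miocene = 17.697.
Sum: 22.1 + 11.6 + 2.753 + 2.5683 + 17.697 = 56.7183 Myr.

56.7183 million years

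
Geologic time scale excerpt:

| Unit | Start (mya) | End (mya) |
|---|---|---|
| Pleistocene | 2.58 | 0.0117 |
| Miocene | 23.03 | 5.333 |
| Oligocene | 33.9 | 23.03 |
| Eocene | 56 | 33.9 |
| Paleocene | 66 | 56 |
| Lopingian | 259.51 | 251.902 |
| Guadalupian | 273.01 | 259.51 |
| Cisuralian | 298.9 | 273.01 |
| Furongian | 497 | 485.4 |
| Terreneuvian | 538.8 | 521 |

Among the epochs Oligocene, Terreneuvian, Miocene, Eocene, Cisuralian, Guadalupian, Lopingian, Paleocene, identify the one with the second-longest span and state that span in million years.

Durations: Oligocene 10.87; Terreneuvian 17.8; Miocene 17.697; Eocene 22.1; Cisuralian 25.89; Guadalupian 13.5; Lopingian 7.608; Paleocene 10 Myr.
Sorted longest-first: Cisuralian (25.89), Eocene (22.1), Terreneuvian (17.8), Miocene (17.697), Guadalupian (13.5), Oligocene (10.87), Paleocene (10), Lopingian (7.608).
The second longest is Eocene at 22.1 Myr.

Eocene, 22.1 million years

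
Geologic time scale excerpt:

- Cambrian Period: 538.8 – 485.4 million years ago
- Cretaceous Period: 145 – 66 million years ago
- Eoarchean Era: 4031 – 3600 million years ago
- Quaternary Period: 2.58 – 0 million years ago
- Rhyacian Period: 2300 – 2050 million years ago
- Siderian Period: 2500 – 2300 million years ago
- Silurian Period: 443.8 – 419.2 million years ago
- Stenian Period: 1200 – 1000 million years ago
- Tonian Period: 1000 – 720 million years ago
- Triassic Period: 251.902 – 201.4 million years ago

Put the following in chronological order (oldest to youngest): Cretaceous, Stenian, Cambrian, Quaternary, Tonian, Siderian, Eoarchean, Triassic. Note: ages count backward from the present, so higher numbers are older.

The oldest of these is Eoarchean (starts 4031 Ma) and the youngest is Quaternary (ends 0 Ma).
In between, by decreasing start age: Siderian (2500), Stenian (1200), Tonian (1000), Cambrian (538.8), Triassic (251.902), Cretaceous (145).

Eoarchean, then Siderian, then Stenian, then Tonian, then Cambrian, then Triassic, then Cretaceous, then Quaternary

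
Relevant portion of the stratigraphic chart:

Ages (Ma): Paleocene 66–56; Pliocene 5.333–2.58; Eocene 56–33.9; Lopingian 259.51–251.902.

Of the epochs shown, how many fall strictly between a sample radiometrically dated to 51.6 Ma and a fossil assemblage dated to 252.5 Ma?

252.5 Ma sits inside the Lopingian (259.51–251.902) and 51.6 Ma inside the Eocene (56–33.9); neither of those is wholly between the two dates.
The listed epochs lying completely between them are Paleocene — 1 in all.

1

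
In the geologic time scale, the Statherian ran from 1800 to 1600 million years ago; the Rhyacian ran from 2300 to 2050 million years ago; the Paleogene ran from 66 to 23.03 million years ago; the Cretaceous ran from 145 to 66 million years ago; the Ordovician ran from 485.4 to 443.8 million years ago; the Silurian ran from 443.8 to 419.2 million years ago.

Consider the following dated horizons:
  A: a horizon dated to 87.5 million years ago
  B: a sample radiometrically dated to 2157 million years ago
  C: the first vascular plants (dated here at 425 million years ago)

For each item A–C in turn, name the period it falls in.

A — Cretaceous; B — Rhyacian; C — Silurian

A: 87.5 Ma lies in 145–66 Ma, so Cretaceous.
B: 2157 Ma lies in 2300–2050 Ma, so Rhyacian.
C: 425 Ma lies in 443.8–419.2 Ma, so Silurian.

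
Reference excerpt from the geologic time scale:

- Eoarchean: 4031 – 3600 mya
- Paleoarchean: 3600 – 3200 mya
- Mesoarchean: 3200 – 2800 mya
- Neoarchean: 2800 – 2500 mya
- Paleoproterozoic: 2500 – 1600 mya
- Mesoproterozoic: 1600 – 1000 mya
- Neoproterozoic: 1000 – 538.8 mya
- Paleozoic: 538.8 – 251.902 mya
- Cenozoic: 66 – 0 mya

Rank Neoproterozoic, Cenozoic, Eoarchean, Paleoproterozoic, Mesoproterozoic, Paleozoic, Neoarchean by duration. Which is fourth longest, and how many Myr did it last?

Eoarchean, 431 million years

Durations: Neoproterozoic 461.2; Cenozoic 66; Eoarchean 431; Paleoproterozoic 900; Mesoproterozoic 600; Paleozoic 286.898; Neoarchean 300 Myr.
Sorted longest-first: Paleoproterozoic (900), Mesoproterozoic (600), Neoproterozoic (461.2), Eoarchean (431), Neoarchean (300), Paleozoic (286.898), Cenozoic (66).
The fourth longest is Eoarchean at 431 Myr.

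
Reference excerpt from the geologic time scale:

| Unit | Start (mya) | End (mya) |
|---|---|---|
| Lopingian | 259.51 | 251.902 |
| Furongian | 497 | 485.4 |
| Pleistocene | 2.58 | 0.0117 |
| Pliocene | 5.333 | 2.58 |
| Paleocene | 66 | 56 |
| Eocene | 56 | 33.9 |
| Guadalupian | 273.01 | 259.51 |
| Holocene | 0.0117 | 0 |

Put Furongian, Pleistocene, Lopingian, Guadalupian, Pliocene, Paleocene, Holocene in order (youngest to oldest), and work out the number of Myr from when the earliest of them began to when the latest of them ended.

Holocene → Pleistocene → Pliocene → Paleocene → Lopingian → Guadalupian → Furongian; total span 497 Myr

From the excerpt: Furongian 497–485.4; Pleistocene 2.58–0.0117; Lopingian 259.51–251.902; Guadalupian 273.01–259.51; Pliocene 5.333–2.58; Paleocene 66–56; Holocene 0.0117–0 (Ma).
Larger Ma is earlier, so the oldest is Furongian and the youngest is Holocene; youngest to oldest: Holocene, Pleistocene, Pliocene, Paleocene, Lopingian, Guadalupian, Furongian.
Oldest start 497 minus youngest end 0 gives 497 Myr overall.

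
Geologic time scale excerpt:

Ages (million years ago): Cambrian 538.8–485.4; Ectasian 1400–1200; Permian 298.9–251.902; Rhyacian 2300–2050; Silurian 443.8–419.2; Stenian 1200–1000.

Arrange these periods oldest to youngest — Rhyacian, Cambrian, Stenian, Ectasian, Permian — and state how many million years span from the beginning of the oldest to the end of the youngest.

From the excerpt: Rhyacian 2300–2050; Cambrian 538.8–485.4; Stenian 1200–1000; Ectasian 1400–1200; Permian 298.9–251.902 (Ma).
Larger Ma is earlier, so the oldest is Rhyacian and the youngest is Permian; oldest to youngest: Rhyacian, Ectasian, Stenian, Cambrian, Permian.
Oldest start 2300 minus youngest end 251.902 gives 2048.098 Myr overall.

Rhyacian → Ectasian → Stenian → Cambrian → Permian; total span 2048.098 Myr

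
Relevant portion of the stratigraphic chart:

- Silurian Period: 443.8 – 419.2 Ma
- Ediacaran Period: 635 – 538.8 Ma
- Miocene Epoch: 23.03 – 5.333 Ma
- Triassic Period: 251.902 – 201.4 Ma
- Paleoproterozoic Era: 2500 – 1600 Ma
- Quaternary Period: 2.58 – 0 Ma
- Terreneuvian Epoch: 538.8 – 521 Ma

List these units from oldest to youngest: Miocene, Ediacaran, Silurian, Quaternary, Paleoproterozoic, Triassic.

Read off each span (Ma): Miocene 23.03–5.333; Ediacaran 635–538.8; Silurian 443.8–419.2; Quaternary 2.58–0; Paleoproterozoic 2500–1600; Triassic 251.902–201.4.
Larger Ma is older, so oldest→youngest is Paleoproterozoic, Ediacaran, Silurian, Triassic, Miocene, Quaternary.

Paleoproterozoic, then Ediacaran, then Silurian, then Triassic, then Miocene, then Quaternary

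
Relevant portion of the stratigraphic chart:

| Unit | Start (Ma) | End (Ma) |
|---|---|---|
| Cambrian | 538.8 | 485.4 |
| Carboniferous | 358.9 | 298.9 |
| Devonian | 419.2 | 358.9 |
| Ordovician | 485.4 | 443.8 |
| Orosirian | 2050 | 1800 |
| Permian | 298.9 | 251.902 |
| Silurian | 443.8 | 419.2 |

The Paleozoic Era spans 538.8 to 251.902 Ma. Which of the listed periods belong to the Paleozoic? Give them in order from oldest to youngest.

Periods with both bounds inside 538.8–251.902 Ma: Cambrian (538.8–485.4), Ordovician (485.4–443.8), Silurian (443.8–419.2), Devonian (419.2–358.9), Carboniferous (358.9–298.9), Permian (298.9–251.902).

Cambrian, Ordovician, Silurian, Devonian, Carboniferous, Permian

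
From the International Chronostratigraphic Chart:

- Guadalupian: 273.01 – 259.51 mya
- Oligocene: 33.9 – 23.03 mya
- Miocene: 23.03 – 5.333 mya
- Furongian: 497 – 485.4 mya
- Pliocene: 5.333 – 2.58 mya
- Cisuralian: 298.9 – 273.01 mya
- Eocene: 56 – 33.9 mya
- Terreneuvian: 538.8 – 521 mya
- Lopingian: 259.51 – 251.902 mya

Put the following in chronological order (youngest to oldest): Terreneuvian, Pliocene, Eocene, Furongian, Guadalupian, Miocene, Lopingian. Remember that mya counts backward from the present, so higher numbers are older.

Read off each span (Ma): Terreneuvian 538.8–521; Pliocene 5.333–2.58; Eocene 56–33.9; Furongian 497–485.4; Guadalupian 273.01–259.51; Miocene 23.03–5.333; Lopingian 259.51–251.902.
Larger Ma is older, so oldest→youngest is Terreneuvian, Furongian, Guadalupian, Lopingian, Eocene, Miocene, Pliocene; reverse it for youngest→oldest.

Pliocene → Miocene → Eocene → Lopingian → Guadalupian → Furongian → Terreneuvian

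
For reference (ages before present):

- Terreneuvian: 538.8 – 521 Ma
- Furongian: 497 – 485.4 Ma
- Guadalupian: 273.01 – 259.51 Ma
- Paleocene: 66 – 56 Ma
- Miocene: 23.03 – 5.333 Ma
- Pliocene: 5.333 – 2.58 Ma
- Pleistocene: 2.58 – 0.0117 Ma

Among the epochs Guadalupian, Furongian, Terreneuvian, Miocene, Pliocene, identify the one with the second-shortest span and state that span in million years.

Start − end for each: Guadalupian 273.01 − 259.51 = 13.5; Furongian 497 − 485.4 = 11.6; Terreneuvian 538.8 − 521 = 17.8; Miocene 23.03 − 5.333 = 17.697; Pliocene 5.333 − 2.58 = 2.753.
Ranking these from shortest: Pliocene < Furongian < Guadalupian < Miocene < Terreneuvian.
Position 2 in that ranking is Furongian, which lasted 11.6 Myr.

Furongian, 11.6 million years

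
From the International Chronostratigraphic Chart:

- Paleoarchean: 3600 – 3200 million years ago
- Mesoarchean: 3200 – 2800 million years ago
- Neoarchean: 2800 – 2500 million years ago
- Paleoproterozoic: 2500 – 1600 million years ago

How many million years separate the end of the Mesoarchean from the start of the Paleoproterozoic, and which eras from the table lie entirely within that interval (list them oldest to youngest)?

300 million years; Neoarchean

The Mesoarchean closes at 2800 Ma and the Paleoproterozoic opens at 2500 Ma, so the interval is 2800 − 2500 = 300 Myr.
An era fits inside if it starts at or after 2800 Ma and ends at or before 2500 Ma; oldest first that gives Neoarchean.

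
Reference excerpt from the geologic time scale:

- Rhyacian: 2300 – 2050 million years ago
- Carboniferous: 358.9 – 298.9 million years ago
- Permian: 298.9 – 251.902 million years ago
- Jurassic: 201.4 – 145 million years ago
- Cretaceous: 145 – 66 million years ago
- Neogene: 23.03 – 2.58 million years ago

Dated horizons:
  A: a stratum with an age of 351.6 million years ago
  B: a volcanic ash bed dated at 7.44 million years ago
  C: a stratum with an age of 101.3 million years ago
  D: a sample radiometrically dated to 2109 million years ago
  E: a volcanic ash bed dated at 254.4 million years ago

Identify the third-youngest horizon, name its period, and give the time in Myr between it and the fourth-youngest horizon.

E, in the Permian; 97.2 million years to A

Sorted youngest-first by Ma: B (7.44), C (101.3), E (254.4), A (351.6), D (2109).
The third youngest is E at 254.4 Ma, which lies in 298.9–251.902 Ma: the Permian.
The fourth youngest is A at 351.6 Ma; separation = |254.4 − 351.6| = 97.2 Myr.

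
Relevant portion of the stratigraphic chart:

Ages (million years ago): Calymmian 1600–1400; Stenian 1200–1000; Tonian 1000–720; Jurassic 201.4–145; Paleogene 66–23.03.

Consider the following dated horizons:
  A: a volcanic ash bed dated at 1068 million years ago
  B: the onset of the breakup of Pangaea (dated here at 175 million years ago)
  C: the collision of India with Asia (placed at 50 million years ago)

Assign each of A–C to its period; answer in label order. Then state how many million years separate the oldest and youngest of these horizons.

Match each age against the start–end ranges in the excerpt: A = 1068 Ma → Stenian (1200–1000); B = 175 Ma → Jurassic (201.4–145); C = 50 Ma → Paleogene (66–23.03).
The largest age is 1068 Ma and the smallest is 50 Ma; their difference is 1018 Myr.

A — Stenian; B — Jurassic; C — Paleogene; span 1018 million years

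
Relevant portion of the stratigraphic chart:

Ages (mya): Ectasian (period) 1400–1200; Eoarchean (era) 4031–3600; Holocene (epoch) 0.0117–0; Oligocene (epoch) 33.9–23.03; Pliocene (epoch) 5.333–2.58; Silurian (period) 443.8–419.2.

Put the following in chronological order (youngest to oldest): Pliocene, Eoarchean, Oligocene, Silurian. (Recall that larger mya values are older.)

Read off each span (Ma): Pliocene 5.333–2.58; Eoarchean 4031–3600; Oligocene 33.9–23.03; Silurian 443.8–419.2.
Larger Ma is older, so oldest→youngest is Eoarchean, Silurian, Oligocene, Pliocene; reverse it for youngest→oldest.

Pliocene, Oligocene, Silurian, Eoarchean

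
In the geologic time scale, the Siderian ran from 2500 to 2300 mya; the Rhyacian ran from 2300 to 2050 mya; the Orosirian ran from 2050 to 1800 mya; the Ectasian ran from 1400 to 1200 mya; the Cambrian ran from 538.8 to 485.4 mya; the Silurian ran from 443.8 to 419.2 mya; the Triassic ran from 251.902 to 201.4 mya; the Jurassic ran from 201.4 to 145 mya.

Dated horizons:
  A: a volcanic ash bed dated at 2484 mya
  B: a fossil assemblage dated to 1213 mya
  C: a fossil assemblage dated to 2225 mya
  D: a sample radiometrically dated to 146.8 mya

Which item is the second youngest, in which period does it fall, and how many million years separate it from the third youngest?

B, in the Ectasian; 1012 million years to C

Smaller Ma means younger, so youngest first: D 146.8 < B 1213 < C 2225 < A 2484.
Counting 2 along gives B (1213 Ma); the excerpt puts that inside the Ectasian, 1400–1200 Ma.
Next in line is C (2225 Ma), and 2225 − 1213 = 1012 Myr.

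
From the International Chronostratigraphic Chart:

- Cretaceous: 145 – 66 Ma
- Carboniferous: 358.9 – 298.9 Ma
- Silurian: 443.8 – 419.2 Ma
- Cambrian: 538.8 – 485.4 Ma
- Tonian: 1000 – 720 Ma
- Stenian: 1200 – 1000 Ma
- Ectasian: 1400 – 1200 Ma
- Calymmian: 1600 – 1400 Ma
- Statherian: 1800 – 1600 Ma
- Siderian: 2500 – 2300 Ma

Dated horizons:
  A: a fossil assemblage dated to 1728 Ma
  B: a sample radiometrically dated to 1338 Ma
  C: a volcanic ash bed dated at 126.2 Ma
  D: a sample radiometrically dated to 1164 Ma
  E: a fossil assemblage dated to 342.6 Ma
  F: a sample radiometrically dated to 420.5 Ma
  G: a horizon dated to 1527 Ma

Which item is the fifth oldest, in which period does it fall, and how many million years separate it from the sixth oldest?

Sorted oldest-first by Ma: A (1728), G (1527), B (1338), D (1164), F (420.5), E (342.6), C (126.2).
The fifth oldest is F at 420.5 Ma, which lies in 443.8–419.2 Ma: the Silurian.
The sixth oldest is E at 342.6 Ma; separation = |420.5 − 342.6| = 77.9 Myr.

F, in the Silurian; 77.9 million years to E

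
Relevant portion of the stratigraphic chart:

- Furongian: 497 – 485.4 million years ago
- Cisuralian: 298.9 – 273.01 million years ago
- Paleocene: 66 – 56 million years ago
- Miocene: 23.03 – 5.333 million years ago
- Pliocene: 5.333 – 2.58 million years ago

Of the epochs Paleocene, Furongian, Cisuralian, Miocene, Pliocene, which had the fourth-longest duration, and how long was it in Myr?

Start − end for each: Paleocene 66 − 56 = 10; Furongian 497 − 485.4 = 11.6; Cisuralian 298.9 − 273.01 = 25.89; Miocene 23.03 − 5.333 = 17.697; Pliocene 5.333 − 2.58 = 2.753.
Ranking these from longest: Cisuralian > Miocene > Furongian > Paleocene > Pliocene.
Position 4 in that ranking is Paleocene, which lasted 10 Myr.

Paleocene, 10 million years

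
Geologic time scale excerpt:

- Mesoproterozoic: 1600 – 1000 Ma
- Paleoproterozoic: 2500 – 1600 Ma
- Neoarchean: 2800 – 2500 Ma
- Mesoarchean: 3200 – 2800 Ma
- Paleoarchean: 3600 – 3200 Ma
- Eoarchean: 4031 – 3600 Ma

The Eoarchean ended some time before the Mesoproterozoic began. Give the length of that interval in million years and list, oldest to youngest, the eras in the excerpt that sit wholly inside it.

End of Eoarchean = 3600 Ma; start of Mesoproterozoic = 1600 Ma.
Gap = 3600 − 1600 = 2000 Myr.
Eras wholly inside 3600–1600 Ma: Paleoarchean (3600–3200), Mesoarchean (3200–2800), Neoarchean (2800–2500), Paleoproterozoic (2500–1600).

2000 million years; Paleoarchean, Mesoarchean, Neoarchean, Paleoproterozoic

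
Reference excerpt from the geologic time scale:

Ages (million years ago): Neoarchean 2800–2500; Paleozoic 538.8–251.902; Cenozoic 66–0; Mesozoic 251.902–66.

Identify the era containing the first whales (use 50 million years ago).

50 Ma lies between 66 and 0 Ma, so it falls in the Cenozoic.

Cenozoic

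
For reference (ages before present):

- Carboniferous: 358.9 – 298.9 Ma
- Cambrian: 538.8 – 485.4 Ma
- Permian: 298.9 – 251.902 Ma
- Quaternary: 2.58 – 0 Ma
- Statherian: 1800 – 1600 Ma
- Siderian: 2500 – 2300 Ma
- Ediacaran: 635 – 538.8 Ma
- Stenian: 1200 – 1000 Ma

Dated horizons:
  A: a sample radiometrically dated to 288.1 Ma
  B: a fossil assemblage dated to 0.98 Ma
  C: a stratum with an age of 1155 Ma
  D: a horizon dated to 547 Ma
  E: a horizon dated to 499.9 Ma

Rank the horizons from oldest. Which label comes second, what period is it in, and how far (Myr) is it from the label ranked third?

D, in the Ediacaran; 47.1 million years to E

Larger Ma means older, so oldest first: C 1155 > D 547 > E 499.9 > A 288.1 > B 0.98.
Counting 2 along gives D (547 Ma); the excerpt puts that inside the Ediacaran, 635–538.8 Ma.
Next in line is E (499.9 Ma), and 547 − 499.9 = 47.1 Myr.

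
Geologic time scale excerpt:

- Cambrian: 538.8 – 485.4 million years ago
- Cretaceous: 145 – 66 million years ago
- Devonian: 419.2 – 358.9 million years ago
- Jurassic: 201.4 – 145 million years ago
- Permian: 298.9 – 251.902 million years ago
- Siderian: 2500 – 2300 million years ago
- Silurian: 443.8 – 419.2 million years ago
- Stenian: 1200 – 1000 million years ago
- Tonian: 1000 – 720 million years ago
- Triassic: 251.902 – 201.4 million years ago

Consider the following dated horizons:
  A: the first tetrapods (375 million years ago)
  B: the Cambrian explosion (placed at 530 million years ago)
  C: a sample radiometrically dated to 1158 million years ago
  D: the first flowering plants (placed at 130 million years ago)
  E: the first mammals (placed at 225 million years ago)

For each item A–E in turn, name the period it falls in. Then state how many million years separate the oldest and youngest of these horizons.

Match each age against the start–end ranges in the excerpt: A = 375 Ma → Devonian (419.2–358.9); B = 530 Ma → Cambrian (538.8–485.4); C = 1158 Ma → Stenian (1200–1000); D = 130 Ma → Cretaceous (145–66); E = 225 Ma → Triassic (251.902–201.4).
The largest age is 1158 Ma and the smallest is 130 Ma; their difference is 1028 Myr.

A — Devonian; B — Cambrian; C — Stenian; D — Cretaceous; E — Triassic; span 1028 million years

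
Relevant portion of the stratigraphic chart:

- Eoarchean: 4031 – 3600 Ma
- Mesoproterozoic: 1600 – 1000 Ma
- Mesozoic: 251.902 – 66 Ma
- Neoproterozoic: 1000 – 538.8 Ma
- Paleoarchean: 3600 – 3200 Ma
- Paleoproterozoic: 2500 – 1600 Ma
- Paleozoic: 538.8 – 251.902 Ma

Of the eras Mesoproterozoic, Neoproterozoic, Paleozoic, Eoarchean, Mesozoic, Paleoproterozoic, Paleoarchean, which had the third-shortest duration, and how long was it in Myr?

Paleoarchean, 400 million years

Start − end for each: Mesoproterozoic 1600 − 1000 = 600; Neoproterozoic 1000 − 538.8 = 461.2; Paleozoic 538.8 − 251.902 = 286.898; Eoarchean 4031 − 3600 = 431; Mesozoic 251.902 − 66 = 185.902; Paleoproterozoic 2500 − 1600 = 900; Paleoarchean 3600 − 3200 = 400.
Ranking these from shortest: Mesozoic < Paleozoic < Paleoarchean < Eoarchean < Neoproterozoic < Mesoproterozoic < Paleoproterozoic.
Position 3 in that ranking is Paleoarchean, which lasted 400 Myr.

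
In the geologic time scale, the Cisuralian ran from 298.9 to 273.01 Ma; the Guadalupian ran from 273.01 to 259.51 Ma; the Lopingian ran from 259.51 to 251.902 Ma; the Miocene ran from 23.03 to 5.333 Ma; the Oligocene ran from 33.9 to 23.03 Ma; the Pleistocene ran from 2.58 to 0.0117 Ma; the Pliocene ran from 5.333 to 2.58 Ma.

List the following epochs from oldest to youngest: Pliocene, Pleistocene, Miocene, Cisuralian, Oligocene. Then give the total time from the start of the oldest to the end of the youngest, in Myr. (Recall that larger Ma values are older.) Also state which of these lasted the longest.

Cisuralian → Oligocene → Miocene → Pliocene → Pleistocene; total span 298.8883 Myr; longest is Cisuralian

Start ages (Ma): Cisuralian 298.9, Oligocene 33.9, Miocene 23.03, Pliocene 5.333, Pleistocene 2.58.
Ordered oldest to youngest: Cisuralian, Oligocene, Miocene, Pliocene, Pleistocene.
Span = 298.9 − 0.0117 = 298.8883 Myr.
Durations: Cisuralian 25.89, Oligocene 10.87, Pleistocene 2.5683, Pliocene 2.753, Miocene 17.697 → longest is Cisuralian (25.89 Myr).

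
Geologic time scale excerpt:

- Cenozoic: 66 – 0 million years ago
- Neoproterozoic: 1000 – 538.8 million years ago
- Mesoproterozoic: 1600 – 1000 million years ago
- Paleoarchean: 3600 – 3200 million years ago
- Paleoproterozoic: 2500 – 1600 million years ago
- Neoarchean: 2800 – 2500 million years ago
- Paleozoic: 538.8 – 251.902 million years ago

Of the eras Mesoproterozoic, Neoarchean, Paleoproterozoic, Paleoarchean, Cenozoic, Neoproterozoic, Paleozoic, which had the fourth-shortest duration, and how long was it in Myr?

Paleoarchean, 400 million years

Durations: Mesoproterozoic 600; Neoarchean 300; Paleoproterozoic 900; Paleoarchean 400; Cenozoic 66; Neoproterozoic 461.2; Paleozoic 286.898 Myr.
Sorted shortest-first: Cenozoic (66), Paleozoic (286.898), Neoarchean (300), Paleoarchean (400), Neoproterozoic (461.2), Mesoproterozoic (600), Paleoproterozoic (900).
The fourth shortest is Paleoarchean at 400 Myr.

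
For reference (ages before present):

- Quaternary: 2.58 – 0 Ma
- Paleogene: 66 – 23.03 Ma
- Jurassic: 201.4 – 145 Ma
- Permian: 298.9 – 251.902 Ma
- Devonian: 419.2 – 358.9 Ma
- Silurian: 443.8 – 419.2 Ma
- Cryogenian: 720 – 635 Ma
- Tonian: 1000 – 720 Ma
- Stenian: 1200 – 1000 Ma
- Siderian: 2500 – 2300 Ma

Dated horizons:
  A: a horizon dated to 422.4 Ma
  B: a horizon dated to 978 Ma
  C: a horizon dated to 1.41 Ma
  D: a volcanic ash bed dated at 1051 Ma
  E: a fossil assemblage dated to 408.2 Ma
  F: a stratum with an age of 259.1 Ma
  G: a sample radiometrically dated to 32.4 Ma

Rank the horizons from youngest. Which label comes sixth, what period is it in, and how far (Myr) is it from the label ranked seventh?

B, in the Tonian; 73 million years to D

Sorted youngest-first by Ma: C (1.41), G (32.4), F (259.1), E (408.2), A (422.4), B (978), D (1051).
The sixth youngest is B at 978 Ma, which lies in 1000–720 Ma: the Tonian.
The seventh youngest is D at 1051 Ma; separation = |978 − 1051| = 73 Myr.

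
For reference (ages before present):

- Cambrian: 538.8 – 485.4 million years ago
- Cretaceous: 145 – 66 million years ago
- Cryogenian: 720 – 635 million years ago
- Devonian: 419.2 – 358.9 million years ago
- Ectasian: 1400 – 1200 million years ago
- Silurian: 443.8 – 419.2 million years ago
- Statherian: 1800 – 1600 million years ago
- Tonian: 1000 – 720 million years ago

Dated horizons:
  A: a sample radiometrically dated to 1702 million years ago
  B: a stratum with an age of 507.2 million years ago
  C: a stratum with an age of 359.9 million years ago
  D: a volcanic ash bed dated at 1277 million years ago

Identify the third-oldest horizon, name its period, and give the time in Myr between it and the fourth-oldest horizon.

Sorted oldest-first by Ma: A (1702), D (1277), B (507.2), C (359.9).
The third oldest is B at 507.2 Ma, which lies in 538.8–485.4 Ma: the Cambrian.
The fourth oldest is C at 359.9 Ma; separation = |507.2 − 359.9| = 147.3 Myr.

B, in the Cambrian; 147.3 million years to C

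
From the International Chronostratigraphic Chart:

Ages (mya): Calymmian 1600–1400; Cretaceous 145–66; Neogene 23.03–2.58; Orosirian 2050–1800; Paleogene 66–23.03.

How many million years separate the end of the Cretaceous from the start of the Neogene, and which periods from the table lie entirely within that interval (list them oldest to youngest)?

The Cretaceous closes at 66 Ma and the Neogene opens at 23.03 Ma, so the interval is 66 − 23.03 = 42.97 Myr.
A period fits inside if it starts at or after 66 Ma and ends at or before 23.03 Ma; oldest first that gives Paleogene.

42.97 million years; Paleogene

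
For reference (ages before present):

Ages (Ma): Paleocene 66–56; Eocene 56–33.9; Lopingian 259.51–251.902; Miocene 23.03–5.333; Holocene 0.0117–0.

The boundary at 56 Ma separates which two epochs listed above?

The Paleocene ends at 56 Ma and the Eocene begins at 56 Ma, so they share that boundary.

Paleocene and Eocene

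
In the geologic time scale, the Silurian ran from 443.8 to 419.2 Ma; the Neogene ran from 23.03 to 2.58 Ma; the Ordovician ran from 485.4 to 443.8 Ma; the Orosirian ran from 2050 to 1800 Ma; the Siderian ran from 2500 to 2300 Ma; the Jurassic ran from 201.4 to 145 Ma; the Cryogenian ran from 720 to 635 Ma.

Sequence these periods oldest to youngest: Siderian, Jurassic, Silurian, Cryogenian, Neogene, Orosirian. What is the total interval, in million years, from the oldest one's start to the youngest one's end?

From the excerpt: Siderian 2500–2300; Jurassic 201.4–145; Silurian 443.8–419.2; Cryogenian 720–635; Neogene 23.03–2.58; Orosirian 2050–1800 (Ma).
Larger Ma is earlier, so the oldest is Siderian and the youngest is Neogene; oldest to youngest: Siderian, Orosirian, Cryogenian, Silurian, Jurassic, Neogene.
Oldest start 2500 minus youngest end 2.58 gives 2497.42 Myr overall.

Siderian → Orosirian → Cryogenian → Silurian → Jurassic → Neogene; total span 2497.42 Myr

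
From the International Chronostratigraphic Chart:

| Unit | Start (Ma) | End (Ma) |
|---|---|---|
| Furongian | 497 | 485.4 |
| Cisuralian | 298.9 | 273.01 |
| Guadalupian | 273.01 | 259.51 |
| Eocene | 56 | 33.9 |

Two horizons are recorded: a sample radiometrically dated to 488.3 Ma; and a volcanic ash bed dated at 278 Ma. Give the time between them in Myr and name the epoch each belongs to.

Elapsed time: 488.3 − 278 = 210.3 Myr.
488.3 Ma lies within 497–485.4 Ma: Furongian.
278 Ma lies within 298.9–273.01 Ma: Cisuralian.

210.3 million years apart; the first in the Furongian, the second in the Cisuralian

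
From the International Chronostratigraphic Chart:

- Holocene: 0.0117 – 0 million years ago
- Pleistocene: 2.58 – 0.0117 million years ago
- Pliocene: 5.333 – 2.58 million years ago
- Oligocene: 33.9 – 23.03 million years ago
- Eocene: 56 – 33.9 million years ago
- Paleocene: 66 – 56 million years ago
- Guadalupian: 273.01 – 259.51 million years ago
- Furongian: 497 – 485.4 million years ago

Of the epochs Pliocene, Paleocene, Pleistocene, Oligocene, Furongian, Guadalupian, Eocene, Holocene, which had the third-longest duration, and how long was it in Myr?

Durations: Pliocene 2.753; Paleocene 10; Pleistocene 2.5683; Oligocene 10.87; Furongian 11.6; Guadalupian 13.5; Eocene 22.1; Holocene 0.0117 Myr.
Sorted longest-first: Eocene (22.1), Guadalupian (13.5), Furongian (11.6), Oligocene (10.87), Paleocene (10), Pliocene (2.753), Pleistocene (2.5683), Holocene (0.0117).
The third longest is Furongian at 11.6 Myr.

Furongian, 11.6 million years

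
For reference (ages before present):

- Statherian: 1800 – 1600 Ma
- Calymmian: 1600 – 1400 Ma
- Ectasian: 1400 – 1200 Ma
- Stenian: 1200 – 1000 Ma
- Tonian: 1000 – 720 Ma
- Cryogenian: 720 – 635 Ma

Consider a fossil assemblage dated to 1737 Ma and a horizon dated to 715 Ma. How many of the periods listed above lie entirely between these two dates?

1737 Ma sits inside the Statherian (1800–1600) and 715 Ma inside the Cryogenian (720–635); neither of those is wholly between the two dates.
The listed periods lying completely between them are Calymmian, Ectasian, Stenian, Tonian — 4 in all.

4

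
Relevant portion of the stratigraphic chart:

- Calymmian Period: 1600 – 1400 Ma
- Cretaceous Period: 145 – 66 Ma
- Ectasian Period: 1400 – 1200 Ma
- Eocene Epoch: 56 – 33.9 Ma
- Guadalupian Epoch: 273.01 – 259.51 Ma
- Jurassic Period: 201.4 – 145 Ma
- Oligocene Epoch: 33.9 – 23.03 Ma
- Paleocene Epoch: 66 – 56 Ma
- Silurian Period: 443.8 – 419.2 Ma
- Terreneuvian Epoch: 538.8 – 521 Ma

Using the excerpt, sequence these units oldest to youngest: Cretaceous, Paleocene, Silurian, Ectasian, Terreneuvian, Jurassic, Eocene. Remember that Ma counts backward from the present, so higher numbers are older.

Ectasian, then Terreneuvian, then Silurian, then Jurassic, then Cretaceous, then Paleocene, then Eocene

Sorting by start age (descending Ma, since larger Ma = older): Ectasian began 1400, Terreneuvian began 538.8, Silurian began 443.8, Jurassic began 201.4, Cretaceous began 145, Paleocene began 66, Eocene began 56.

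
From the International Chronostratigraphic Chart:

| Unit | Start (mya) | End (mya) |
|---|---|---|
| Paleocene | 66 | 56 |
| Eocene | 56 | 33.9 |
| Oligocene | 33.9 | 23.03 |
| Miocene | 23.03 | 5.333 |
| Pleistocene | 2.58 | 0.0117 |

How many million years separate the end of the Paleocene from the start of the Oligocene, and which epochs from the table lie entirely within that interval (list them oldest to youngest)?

The Paleocene closes at 56 Ma and the Oligocene opens at 33.9 Ma, so the interval is 56 − 33.9 = 22.1 Myr.
An epoch fits inside if it starts at or after 56 Ma and ends at or before 33.9 Ma; oldest first that gives Eocene.

22.1 million years; Eocene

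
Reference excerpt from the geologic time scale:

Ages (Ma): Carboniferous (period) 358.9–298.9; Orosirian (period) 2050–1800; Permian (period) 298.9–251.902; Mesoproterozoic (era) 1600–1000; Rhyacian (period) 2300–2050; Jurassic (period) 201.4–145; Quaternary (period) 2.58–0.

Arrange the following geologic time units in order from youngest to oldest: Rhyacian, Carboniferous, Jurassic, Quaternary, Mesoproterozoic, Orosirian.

Quaternary → Jurassic → Carboniferous → Mesoproterozoic → Orosirian → Rhyacian

Sorting by start age (ascending Ma, since larger Ma = older): Quaternary began 2.58, Jurassic began 201.4, Carboniferous began 358.9, Mesoproterozoic began 1600, Orosirian began 2050, Rhyacian began 2300.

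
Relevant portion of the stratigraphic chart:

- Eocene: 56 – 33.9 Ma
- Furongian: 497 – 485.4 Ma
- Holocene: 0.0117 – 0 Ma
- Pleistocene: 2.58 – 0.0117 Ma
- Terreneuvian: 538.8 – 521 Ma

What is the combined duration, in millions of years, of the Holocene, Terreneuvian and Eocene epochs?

Each duration: Holocene = 0.0117; Terreneuvian = 17.8; Eocene = 22.1.
Sum: 0.0117 + 17.8 + 22.1 = 39.9117 Myr.

39.9117 million years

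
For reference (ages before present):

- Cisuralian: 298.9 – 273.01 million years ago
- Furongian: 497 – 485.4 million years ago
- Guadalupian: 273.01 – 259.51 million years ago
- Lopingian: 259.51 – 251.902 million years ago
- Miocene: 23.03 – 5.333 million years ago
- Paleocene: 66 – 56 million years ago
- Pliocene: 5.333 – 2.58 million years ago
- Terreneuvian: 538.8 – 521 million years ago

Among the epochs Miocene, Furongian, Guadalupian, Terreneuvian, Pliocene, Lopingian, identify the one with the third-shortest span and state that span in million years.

Furongian, 11.6 million years

Durations: Miocene 17.697; Furongian 11.6; Guadalupian 13.5; Terreneuvian 17.8; Pliocene 2.753; Lopingian 7.608 Myr.
Sorted shortest-first: Pliocene (2.753), Lopingian (7.608), Furongian (11.6), Guadalupian (13.5), Miocene (17.697), Terreneuvian (17.8).
The third shortest is Furongian at 11.6 Myr.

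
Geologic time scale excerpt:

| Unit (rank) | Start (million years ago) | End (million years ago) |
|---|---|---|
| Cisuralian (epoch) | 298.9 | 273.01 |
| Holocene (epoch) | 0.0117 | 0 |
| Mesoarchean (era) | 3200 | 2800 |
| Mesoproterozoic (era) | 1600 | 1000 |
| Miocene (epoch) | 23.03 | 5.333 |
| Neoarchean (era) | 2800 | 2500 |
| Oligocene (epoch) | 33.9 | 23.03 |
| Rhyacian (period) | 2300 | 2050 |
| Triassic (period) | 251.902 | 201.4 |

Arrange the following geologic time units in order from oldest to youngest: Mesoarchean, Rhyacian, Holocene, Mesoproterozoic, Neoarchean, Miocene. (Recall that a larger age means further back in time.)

Sorting by start age (descending Ma, since larger Ma = older): Mesoarchean start 3200, Neoarchean start 2800, Rhyacian start 2300, Mesoproterozoic start 1600, Miocene start 23.03, Holocene start 0.0117.

Mesoarchean, then Neoarchean, then Rhyacian, then Mesoproterozoic, then Miocene, then Holocene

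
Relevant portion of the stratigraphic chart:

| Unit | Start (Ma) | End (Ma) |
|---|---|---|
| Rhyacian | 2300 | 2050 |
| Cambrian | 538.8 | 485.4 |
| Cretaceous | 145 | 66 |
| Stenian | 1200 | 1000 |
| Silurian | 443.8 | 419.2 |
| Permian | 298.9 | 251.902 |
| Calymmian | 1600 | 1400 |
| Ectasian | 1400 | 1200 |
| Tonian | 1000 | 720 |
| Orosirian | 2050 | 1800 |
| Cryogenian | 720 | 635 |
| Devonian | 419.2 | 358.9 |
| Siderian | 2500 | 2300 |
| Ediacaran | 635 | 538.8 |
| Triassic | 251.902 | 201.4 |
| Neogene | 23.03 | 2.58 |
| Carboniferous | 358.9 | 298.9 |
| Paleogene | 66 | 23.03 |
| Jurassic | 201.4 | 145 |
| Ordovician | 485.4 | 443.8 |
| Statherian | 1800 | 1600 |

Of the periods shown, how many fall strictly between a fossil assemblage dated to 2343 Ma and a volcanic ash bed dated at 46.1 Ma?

18

The older date is 2343 Ma and the younger is 46.1 Ma.
Periods with start < 2343 and end > 46.1 Ma: Rhyacian (2300–2050), Orosirian (2050–1800), Statherian (1800–1600), Calymmian (1600–1400), Ectasian (1400–1200), Stenian (1200–1000), Tonian (1000–720), Cryogenian (720–635), Ediacaran (635–538.8), Cambrian (538.8–485.4), Ordovician (485.4–443.8), Silurian (443.8–419.2), Devonian (419.2–358.9), Carboniferous (358.9–298.9), Permian (298.9–251.902), Triassic (251.902–201.4), Jurassic (201.4–145), Cretaceous (145–66).
That is 18 complete periods.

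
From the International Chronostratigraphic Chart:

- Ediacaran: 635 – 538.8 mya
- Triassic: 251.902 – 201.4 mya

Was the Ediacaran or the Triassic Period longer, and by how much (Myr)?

Ediacaran: 635 − 538.8 = 96.2 Myr.
Triassic: 251.902 − 201.4 = 50.502 Myr.
Difference: 96.2 − 50.502 = 45.698 Myr, so the Ediacaran was longer.

Ediacaran, by 45.698 million years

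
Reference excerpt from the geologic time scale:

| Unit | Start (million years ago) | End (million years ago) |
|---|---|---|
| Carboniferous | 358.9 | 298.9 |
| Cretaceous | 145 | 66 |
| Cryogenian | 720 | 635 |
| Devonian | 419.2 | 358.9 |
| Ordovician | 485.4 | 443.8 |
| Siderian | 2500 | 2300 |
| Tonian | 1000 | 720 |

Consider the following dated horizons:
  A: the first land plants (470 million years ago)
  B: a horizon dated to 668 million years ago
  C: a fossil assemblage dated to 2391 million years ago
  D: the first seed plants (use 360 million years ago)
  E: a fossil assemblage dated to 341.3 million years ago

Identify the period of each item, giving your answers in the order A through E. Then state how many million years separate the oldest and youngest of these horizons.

A — Ordovician; B — Cryogenian; C — Siderian; D — Devonian; E — Carboniferous; span 2049.7 million years

Match each age against the start–end ranges in the excerpt: A = 470 Ma → Ordovician (485.4–443.8); B = 668 Ma → Cryogenian (720–635); C = 2391 Ma → Siderian (2500–2300); D = 360 Ma → Devonian (419.2–358.9); E = 341.3 Ma → Carboniferous (358.9–298.9).
The largest age is 2391 Ma and the smallest is 341.3 Ma; their difference is 2049.7 Myr.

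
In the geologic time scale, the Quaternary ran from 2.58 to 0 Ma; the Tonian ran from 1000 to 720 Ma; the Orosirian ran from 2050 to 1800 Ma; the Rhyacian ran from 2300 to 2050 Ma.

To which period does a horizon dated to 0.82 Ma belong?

Quaternary

0.82 Ma lies between 2.58 and 0 Ma, so it falls in the Quaternary.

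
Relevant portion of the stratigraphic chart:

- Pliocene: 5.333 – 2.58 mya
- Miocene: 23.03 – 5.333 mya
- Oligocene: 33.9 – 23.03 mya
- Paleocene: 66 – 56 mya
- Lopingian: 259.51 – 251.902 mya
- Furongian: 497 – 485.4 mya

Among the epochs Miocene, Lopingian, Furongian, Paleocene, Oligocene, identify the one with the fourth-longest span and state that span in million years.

Paleocene, 10 million years

Start − end for each: Miocene 23.03 − 5.333 = 17.697; Lopingian 259.51 − 251.902 = 7.608; Furongian 497 − 485.4 = 11.6; Paleocene 66 − 56 = 10; Oligocene 33.9 − 23.03 = 10.87.
Ranking these from longest: Miocene > Furongian > Oligocene > Paleocene > Lopingian.
Position 4 in that ranking is Paleocene, which lasted 10 Myr.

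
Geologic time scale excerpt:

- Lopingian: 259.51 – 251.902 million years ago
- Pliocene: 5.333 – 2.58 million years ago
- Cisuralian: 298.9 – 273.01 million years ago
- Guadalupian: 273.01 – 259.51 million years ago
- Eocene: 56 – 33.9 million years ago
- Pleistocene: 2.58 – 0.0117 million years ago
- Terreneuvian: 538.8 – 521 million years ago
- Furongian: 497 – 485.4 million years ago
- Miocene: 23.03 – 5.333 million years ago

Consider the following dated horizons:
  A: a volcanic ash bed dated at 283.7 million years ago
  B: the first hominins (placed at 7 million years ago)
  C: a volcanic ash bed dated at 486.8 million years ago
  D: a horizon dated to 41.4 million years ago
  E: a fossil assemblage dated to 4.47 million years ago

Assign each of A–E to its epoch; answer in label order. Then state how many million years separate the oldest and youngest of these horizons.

A — Cisuralian; B — Miocene; C — Furongian; D — Eocene; E — Pliocene; span 482.33 million years

Match each age against the start–end ranges in the excerpt: A = 283.7 Ma → Cisuralian (298.9–273.01); B = 7 Ma → Miocene (23.03–5.333); C = 486.8 Ma → Furongian (497–485.4); D = 41.4 Ma → Eocene (56–33.9); E = 4.47 Ma → Pliocene (5.333–2.58).
The largest age is 486.8 Ma and the smallest is 4.47 Ma; their difference is 482.33 Myr.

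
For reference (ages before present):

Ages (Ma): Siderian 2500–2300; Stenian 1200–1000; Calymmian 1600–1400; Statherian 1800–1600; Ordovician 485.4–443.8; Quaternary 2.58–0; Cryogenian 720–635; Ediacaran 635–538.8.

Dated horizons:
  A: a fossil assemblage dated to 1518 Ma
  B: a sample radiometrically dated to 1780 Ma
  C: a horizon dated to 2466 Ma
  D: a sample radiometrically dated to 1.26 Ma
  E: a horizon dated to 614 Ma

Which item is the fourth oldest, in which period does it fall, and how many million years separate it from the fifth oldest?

Sorted oldest-first by Ma: C (2466), B (1780), A (1518), E (614), D (1.26).
The fourth oldest is E at 614 Ma, which lies in 635–538.8 Ma: the Ediacaran.
The fifth oldest is D at 1.26 Ma; separation = |614 − 1.26| = 612.74 Myr.

E, in the Ediacaran; 612.74 million years to D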